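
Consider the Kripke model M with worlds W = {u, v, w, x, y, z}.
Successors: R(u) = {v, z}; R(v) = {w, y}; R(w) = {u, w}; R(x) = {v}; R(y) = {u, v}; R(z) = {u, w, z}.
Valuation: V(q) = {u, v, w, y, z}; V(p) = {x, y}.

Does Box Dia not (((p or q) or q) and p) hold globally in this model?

Let φ = Box Dia not (((p or q) or q) and p). Evaluate φ at each world:
  u (successors {v, z}): φ is true.
  v (successors {w, y}): φ is true.
  w (successors {u, w}): φ is true.
  x (successors {v}): φ is true.
  y (successors {u, v}): φ is true.
  z (successors {u, w, z}): φ is true.
For instance, at u:
  At u: Box Dia not (((p or q) or q) and p) requires Dia not (((p or q) or q) and p) at every successor {v, z}.
      At v: Dia not (((p or q) or q) and p) requires not (((p or q) or q) and p) at some successor in {w, y}.
        not (((p or q) or q) and p) holds at w, so Dia not (((p or q) or q) and p) is true at v.
      At z: Dia not (((p or q) or q) and p) requires not (((p or q) or q) and p) at some successor in {u, w, z}.
        not (((p or q) or q) and p) holds at u, so Dia not (((p or q) or q) and p) is true at z.
  So Box Dia not (((p or q) or q) and p) is true at u.

Yes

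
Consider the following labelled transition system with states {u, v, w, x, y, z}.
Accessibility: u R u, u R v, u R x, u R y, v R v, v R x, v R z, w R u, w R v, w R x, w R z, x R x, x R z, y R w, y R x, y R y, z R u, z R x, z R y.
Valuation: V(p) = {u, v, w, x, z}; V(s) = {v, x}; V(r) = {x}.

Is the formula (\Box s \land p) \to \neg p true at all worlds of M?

Let φ = (\Box s \land p) \to \neg p. Evaluate φ at each world:
  u (successors {u, v, x, y}): φ is true.
  v (successors {v, x, z}): φ is true.
  w (successors {u, v, x, z}): φ is true.
  x (successors {x, z}): φ is true.
  y (successors {w, x, y}): φ is true.
  z (successors {u, x, y}): φ is true.
For instance, at x:
  At x: \Box s \land p is false, \neg p is false, so (\Box s \land p) \to \neg p is true.
    At x: \Box s is false, p is true, so \Box s \land p is false.
      At x: \Box s requires s at every successor {x, z}.
        s fails at z, so \Box s is false at x.

Yes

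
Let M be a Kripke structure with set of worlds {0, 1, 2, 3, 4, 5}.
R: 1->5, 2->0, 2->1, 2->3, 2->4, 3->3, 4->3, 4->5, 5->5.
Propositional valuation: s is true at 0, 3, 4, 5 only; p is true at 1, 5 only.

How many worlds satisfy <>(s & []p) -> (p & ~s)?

Let φ = <>(s & []p) -> (p & ~s). Evaluate φ at each world:
  0 (successors ∅): φ is true.
  1 (successors {5}): φ is true.
  2 (successors {0, 1, 3, 4}): φ is false.
  3 (successors {3}): φ is true.
  4 (successors {3, 5}): φ is false.
  5 (successors {5}): φ is false.
For instance, at 3:
  At 3: <>(s & []p) is false, p & ~s is false, so <>(s & []p) -> (p & ~s) is true.
    At 3: <>(s & []p) requires s & []p at some successor in {3}.
      At 3: s & []p is false.
    So <>(s & []p) is false at 3.
Satisfying worlds: {0, 1, 3}

3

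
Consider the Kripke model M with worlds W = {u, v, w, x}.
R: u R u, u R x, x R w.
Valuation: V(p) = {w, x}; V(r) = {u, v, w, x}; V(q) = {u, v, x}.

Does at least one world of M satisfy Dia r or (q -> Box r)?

Yes

Let φ = Dia r or (q -> Box r). Evaluate φ at each world:
  u (successors {u, x}): φ is true.
  v (successors ∅): φ is true.
  w (successors ∅): φ is true.
  x (successors {w}): φ is true.
Detail at u (witness):
  At u: Dia r is true, q -> Box r is true, so Dia r or (q -> Box r) is true.
    At u: Dia r requires r at some successor in {u, x}.
      r holds at u, so Dia r is true at u.
    At u: q is true, Box r is true, so q -> Box r is true.
      At u: Box r requires r at every successor {u, x}.
        At u: r is true.
        At x: r is true.
      So Box r is true at u.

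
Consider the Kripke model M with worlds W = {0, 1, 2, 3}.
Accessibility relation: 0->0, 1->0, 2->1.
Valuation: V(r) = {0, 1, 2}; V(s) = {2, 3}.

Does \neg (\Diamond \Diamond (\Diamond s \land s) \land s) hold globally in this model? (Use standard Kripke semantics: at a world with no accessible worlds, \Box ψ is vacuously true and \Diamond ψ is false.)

Yes

Let φ = \neg (\Diamond \Diamond (\Diamond s \land s) \land s). Evaluate φ at each world:
  0 (successors {0}): φ is true.
  1 (successors {0}): φ is true.
  2 (successors {1}): φ is true.
  3 (successors ∅): φ is true.
For instance, at 1:
  At 1: \Diamond \Diamond (\Diamond s \land s) \land s is false, so \neg (\Diamond \Diamond (\Diamond s \land s) \land s) is true.
    At 1: \Diamond \Diamond (\Diamond s \land s) is false, s is false, so \Diamond \Diamond (\Diamond s \land s) \land s is false.
      At 1: \Diamond \Diamond (\Diamond s \land s) requires \Diamond (\Diamond s \land s) at some successor in {0}.
        At 0: \Diamond (\Diamond s \land s) is false.
      So \Diamond \Diamond (\Diamond s \land s) is false at 1.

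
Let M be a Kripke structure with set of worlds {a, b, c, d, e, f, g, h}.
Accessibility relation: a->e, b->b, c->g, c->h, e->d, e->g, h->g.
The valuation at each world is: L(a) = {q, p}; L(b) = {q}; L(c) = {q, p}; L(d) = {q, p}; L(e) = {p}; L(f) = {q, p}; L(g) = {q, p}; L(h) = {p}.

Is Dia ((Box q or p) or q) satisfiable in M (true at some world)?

Recall that Box ψ holds at a world iff ψ holds at every accessible world, and Dia ψ holds iff ψ holds at some accessible world.
Let φ = Dia ((Box q or p) or q). Evaluate φ at each world:
  a (successors {e}): φ is true.
  b (successors {b}): φ is true.
  c (successors {g, h}): φ is true.
  d (successors ∅): φ is false.
  e (successors {d, g}): φ is true.
  f (successors ∅): φ is false.
  g (successors ∅): φ is false.
  h (successors {g}): φ is true.
Detail at a (witness):
  At a: Dia ((Box q or p) or q) requires (Box q or p) or q at some successor in {e}.
    (Box q or p) or q holds at e, so Dia ((Box q or p) or q) is true at a.
      At e: Box q or p is true, q is false, so (Box q or p) or q is true.

Yes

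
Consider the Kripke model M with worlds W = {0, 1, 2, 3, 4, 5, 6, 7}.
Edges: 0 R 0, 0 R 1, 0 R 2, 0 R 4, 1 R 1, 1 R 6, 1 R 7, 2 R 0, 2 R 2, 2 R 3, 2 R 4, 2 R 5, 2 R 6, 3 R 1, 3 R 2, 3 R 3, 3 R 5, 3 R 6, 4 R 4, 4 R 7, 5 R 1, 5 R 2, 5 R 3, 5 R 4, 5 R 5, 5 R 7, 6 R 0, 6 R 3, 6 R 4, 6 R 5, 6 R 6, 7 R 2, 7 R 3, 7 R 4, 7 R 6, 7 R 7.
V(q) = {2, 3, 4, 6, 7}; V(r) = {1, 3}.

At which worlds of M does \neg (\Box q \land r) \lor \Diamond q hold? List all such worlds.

Recall that \Box ψ holds at a world iff ψ holds at every accessible world, and \Diamond ψ holds iff ψ holds at some accessible world.
Let φ = \neg (\Box q \land r) \lor \Diamond q. Evaluate φ at each world:
  0 (successors {0, 1, 2, 4}): φ is true.
  1 (successors {1, 6, 7}): φ is true.
  2 (successors {0, 2, 3, 4, 5, 6}): φ is true.
  3 (successors {1, 2, 3, 5, 6}): φ is true.
  4 (successors {4, 7}): φ is true.
  5 (successors {1, 2, 3, 4, 5, 7}): φ is true.
  6 (successors {0, 3, 4, 5, 6}): φ is true.
  7 (successors {2, 3, 4, 6, 7}): φ is true.
For instance, at 0:
  At 0: \neg (\Box q \land r) is true, \Diamond q is true, so \neg (\Box q \land r) \lor \Diamond q is true.
    At 0: \Box q \land r is false, so \neg (\Box q \land r) is true.
      At 0: \Box q is false, r is false, so \Box q \land r is false.
    At 0: \Diamond q requires q at some successor in {0, 1, 2, 4}.
      q holds at 2, so \Diamond q is true at 0.
Satisfying worlds: {0, 1, 2, 3, 4, 5, 6, 7}

0, 1, 2, 3, 4, 5, 6, 7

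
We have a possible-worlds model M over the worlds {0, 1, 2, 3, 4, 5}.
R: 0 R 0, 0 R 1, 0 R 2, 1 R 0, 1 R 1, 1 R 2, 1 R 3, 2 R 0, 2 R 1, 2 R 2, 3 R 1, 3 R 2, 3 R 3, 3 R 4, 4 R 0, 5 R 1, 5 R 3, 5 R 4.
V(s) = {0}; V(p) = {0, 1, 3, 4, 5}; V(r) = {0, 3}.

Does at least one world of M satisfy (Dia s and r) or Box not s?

Let φ = (Dia s and r) or Box not s. Evaluate φ at each world:
  0 (successors {0, 1, 2}): φ is true.
  1 (successors {0, 1, 2, 3}): φ is false.
  2 (successors {0, 1, 2}): φ is false.
  3 (successors {1, 2, 3, 4}): φ is true.
  4 (successors {0}): φ is false.
  5 (successors {1, 3, 4}): φ is true.
Detail at 0 (witness):
  At 0: Dia s and r is true, Box not s is false, so (Dia s and r) or Box not s is true.
    At 0: Dia s is true, r is true, so Dia s and r is true.
      At 0: Dia s requires s at some successor in {0, 1, 2}.
        s holds at 0, so Dia s is true at 0.
    At 0: Box not s requires not s at every successor {0, 1, 2}.
      not s fails at 0, so Box not s is false at 0.

Yes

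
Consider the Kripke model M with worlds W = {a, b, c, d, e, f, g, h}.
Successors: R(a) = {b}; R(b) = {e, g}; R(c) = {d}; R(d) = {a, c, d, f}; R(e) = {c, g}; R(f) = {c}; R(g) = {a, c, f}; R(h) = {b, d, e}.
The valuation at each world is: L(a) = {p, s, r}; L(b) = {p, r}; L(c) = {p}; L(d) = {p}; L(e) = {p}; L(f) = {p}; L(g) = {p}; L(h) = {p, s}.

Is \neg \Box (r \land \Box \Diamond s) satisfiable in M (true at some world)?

Yes

Let φ = \neg \Box (r \land \Box \Diamond s). Evaluate φ at each world:
  a (successors {b}): φ is true.
  b (successors {e, g}): φ is true.
  c (successors {d}): φ is true.
  d (successors {a, c, d, f}): φ is true.
  e (successors {c, g}): φ is true.
  f (successors {c}): φ is true.
  g (successors {a, c, f}): φ is true.
  h (successors {b, d, e}): φ is true.
Detail at a (witness):
  At a: \Box (r \land \Box \Diamond s) is false, so \neg \Box (r \land \Box \Diamond s) is true.
    At a: \Box (r \land \Box \Diamond s) requires r \land \Box \Diamond s at every successor {b}.
      r \land \Box \Diamond s fails at b, so \Box (r \land \Box \Diamond s) is false at a.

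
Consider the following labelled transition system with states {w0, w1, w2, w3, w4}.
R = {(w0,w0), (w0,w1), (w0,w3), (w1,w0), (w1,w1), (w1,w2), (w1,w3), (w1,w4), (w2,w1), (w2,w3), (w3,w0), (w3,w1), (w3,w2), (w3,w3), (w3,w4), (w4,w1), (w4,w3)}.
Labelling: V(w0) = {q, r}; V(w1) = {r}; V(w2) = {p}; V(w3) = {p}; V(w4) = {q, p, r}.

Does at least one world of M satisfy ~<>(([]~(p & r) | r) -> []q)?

No

Let φ = ~<>(([]~(p & r) | r) -> []q). Evaluate φ at each world:
  w0 (successors {w0, w1, w3}): φ is false.
  w1 (successors {w0, w1, w2, w3, w4}): φ is false.
  w2 (successors {w1, w3}): φ is false.
  w3 (successors {w0, w1, w2, w3, w4}): φ is false.
  w4 (successors {w1, w3}): φ is false.
For instance, at w4:
  At w4: <>(([]~(p & r) | r) -> []q) is true, so ~<>(([]~(p & r) | r) -> []q) is false.
    At w4: <>(([]~(p & r) | r) -> []q) requires ([]~(p & r) | r) -> []q at some successor in {w1, w3}.
      ([]~(p & r) | r) -> []q holds at w3, so <>(([]~(p & r) | r) -> []q) is true at w4.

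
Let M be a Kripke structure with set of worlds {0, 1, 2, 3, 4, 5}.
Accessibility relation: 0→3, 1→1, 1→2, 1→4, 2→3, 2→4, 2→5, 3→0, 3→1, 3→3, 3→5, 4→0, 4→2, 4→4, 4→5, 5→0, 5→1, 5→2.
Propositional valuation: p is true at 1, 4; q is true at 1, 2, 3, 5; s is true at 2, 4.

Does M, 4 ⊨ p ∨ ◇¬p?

Recall that ◇ψ holds at a world iff ψ holds at some accessible world.
At 4: p is true, ◇¬p is true, so p ∨ ◇¬p is true.
  At 4: ◇¬p requires ¬p at some successor in {0, 2, 4, 5}.
    ¬p holds at 0, so ◇¬p is true at 4.

Yes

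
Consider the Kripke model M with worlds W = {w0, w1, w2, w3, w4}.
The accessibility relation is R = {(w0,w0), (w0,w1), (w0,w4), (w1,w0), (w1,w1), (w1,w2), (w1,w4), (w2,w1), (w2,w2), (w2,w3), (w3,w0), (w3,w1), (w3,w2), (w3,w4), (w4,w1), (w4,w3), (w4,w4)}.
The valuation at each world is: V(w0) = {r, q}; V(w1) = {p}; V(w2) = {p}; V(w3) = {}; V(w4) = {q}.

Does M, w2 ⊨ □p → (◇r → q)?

At w2: □p is false, ◇r → q is true, so □p → (◇r → q) is true.
  At w2: □p requires p at every successor {w1, w2, w3}.
    p fails at w3, so □p is false at w2.
  At w2: ◇r is false, q is false, so ◇r → q is true.
    At w2: ◇r requires r at some successor in {w1, w2, w3}.
      At w1: r is false.
      At w2: r is false.
      At w3: r is false.
    So ◇r is false at w2.

Yes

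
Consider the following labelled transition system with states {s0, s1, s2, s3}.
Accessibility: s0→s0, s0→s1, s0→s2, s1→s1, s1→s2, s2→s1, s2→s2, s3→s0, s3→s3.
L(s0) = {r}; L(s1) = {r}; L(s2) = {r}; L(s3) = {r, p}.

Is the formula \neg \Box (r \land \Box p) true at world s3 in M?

At s3: \Box (r \land \Box p) is false, so \neg \Box (r \land \Box p) is true.
  At s3: \Box (r \land \Box p) requires r \land \Box p at every successor {s0, s3}.
    r \land \Box p fails at s0, so \Box (r \land \Box p) is false at s3.
      At s0: r is true, \Box p is false, so r \land \Box p is false.

Yes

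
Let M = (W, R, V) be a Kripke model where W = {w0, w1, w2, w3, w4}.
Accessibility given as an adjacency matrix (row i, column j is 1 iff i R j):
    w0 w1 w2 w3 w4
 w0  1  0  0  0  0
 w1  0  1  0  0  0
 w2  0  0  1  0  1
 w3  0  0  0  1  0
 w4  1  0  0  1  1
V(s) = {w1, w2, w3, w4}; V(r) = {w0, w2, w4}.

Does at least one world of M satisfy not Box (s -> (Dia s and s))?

Let φ = not Box (s -> (Dia s and s)). Evaluate φ at each world:
  w0 (successors {w0}): φ is false.
  w1 (successors {w1}): φ is false.
  w2 (successors {w2, w4}): φ is false.
  w3 (successors {w3}): φ is false.
  w4 (successors {w0, w3, w4}): φ is false.
For instance, at w4:
  At w4: Box (s -> (Dia s and s)) is true, so not Box (s -> (Dia s and s)) is false.
    At w4: Box (s -> (Dia s and s)) requires s -> (Dia s and s) at every successor {w0, w3, w4}.
      At w0: s -> (Dia s and s) is true.
      At w3: s -> (Dia s and s) is true.
      At w4: s -> (Dia s and s) is true.
    So Box (s -> (Dia s and s)) is true at w4.

No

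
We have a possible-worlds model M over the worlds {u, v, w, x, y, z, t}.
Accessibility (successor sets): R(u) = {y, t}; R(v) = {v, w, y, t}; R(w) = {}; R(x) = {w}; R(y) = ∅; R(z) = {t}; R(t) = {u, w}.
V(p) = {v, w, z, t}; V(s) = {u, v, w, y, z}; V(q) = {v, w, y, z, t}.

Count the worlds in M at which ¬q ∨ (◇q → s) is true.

6

Recall that ◇ψ holds at a world iff ψ holds at some accessible world.
Let φ = ¬q ∨ (◇q → s). Evaluate φ at each world:
  u (successors {y, t}): φ is true.
  v (successors {v, w, y, t}): φ is true.
  w (successors ∅): φ is true.
  x (successors {w}): φ is true.
  y (successors ∅): φ is true.
  z (successors {t}): φ is true.
  t (successors {u, w}): φ is false.
For instance, at z:
  At z: ¬q is false, ◇q → s is true, so ¬q ∨ (◇q → s) is true.
    At z: ◇q is true, s is true, so ◇q → s is true.
      At z: ◇q requires q at some successor in {t}.
        q holds at t, so ◇q is true at z.
Satisfying worlds: {u, v, w, x, y, z}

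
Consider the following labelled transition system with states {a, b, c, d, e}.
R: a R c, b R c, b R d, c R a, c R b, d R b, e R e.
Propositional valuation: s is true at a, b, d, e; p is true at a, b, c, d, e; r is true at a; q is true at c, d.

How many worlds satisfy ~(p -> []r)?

Recall that []ψ holds at a world iff ψ holds at every accessible world, and <>ψ holds iff ψ holds at some accessible world.
Let φ = ~(p -> []r). Evaluate φ at each world:
  a (successors {c}): φ is true.
  b (successors {c, d}): φ is true.
  c (successors {a, b}): φ is true.
  d (successors {b}): φ is true.
  e (successors {e}): φ is true.
For instance, at a:
  At a: p -> []r is false, so ~(p -> []r) is true.
    At a: p is true, []r is false, so p -> []r is false.
      At a: []r requires r at every successor {c}.
        r fails at c, so []r is false at a.
Satisfying worlds: {a, b, c, d, e}

5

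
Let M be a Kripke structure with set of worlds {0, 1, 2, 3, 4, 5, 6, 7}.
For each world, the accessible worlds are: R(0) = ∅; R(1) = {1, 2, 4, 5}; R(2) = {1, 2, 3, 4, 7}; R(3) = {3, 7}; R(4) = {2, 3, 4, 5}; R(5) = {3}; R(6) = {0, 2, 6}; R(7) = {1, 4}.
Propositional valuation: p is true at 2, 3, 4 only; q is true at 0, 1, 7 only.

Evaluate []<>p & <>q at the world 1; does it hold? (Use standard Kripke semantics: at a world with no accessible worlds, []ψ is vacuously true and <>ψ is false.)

At 1: []<>p is true, <>q is true, so []<>p & <>q is true.
  At 1: []<>p requires <>p at every successor {1, 2, 4, 5}.
    At 1: <>p is true.
    At 2: <>p is true.
    At 4: <>p is true.
    At 5: <>p is true.
  So []<>p is true at 1.
  At 1: <>q requires q at some successor in {1, 2, 4, 5}.
    q holds at 1, so <>q is true at 1.

Yes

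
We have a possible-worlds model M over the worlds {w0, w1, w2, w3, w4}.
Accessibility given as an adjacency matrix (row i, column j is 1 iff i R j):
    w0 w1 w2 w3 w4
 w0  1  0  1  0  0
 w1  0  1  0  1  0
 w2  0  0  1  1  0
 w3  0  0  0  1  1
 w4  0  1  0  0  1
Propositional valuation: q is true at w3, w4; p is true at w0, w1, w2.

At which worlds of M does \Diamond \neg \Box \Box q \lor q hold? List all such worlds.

w0, w1, w2, w3, w4

Let φ = \Diamond \neg \Box \Box q \lor q. Evaluate φ at each world:
  w0 (successors {w0, w2}): φ is true.
  w1 (successors {w1, w3}): φ is true.
  w2 (successors {w2, w3}): φ is true.
  w3 (successors {w3, w4}): φ is true.
  w4 (successors {w1, w4}): φ is true.
For instance, at w2:
  At w2: \Diamond \neg \Box \Box q is true, q is false, so \Diamond \neg \Box \Box q \lor q is true.
    At w2: \Diamond \neg \Box \Box q requires \neg \Box \Box q at some successor in {w2, w3}.
      \neg \Box \Box q holds at w2, so \Diamond \neg \Box \Box q is true at w2.
Satisfying worlds: {w0, w1, w2, w3, w4}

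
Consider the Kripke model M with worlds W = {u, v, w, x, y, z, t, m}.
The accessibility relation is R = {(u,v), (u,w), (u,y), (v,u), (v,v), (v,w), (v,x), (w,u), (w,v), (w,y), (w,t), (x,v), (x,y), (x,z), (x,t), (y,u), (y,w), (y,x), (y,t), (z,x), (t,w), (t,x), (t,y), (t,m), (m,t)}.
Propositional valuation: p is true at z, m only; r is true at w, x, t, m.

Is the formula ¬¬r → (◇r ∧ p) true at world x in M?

No

Recall that ◇ψ holds at a world iff ψ holds at some accessible world.
At x: ¬¬r is true, ◇r ∧ p is false, so ¬¬r → (◇r ∧ p) is false.
  At x: ◇r is true, p is false, so ◇r ∧ p is false.
    At x: ◇r requires r at some successor in {v, y, z, t}.
      r holds at t, so ◇r is true at x.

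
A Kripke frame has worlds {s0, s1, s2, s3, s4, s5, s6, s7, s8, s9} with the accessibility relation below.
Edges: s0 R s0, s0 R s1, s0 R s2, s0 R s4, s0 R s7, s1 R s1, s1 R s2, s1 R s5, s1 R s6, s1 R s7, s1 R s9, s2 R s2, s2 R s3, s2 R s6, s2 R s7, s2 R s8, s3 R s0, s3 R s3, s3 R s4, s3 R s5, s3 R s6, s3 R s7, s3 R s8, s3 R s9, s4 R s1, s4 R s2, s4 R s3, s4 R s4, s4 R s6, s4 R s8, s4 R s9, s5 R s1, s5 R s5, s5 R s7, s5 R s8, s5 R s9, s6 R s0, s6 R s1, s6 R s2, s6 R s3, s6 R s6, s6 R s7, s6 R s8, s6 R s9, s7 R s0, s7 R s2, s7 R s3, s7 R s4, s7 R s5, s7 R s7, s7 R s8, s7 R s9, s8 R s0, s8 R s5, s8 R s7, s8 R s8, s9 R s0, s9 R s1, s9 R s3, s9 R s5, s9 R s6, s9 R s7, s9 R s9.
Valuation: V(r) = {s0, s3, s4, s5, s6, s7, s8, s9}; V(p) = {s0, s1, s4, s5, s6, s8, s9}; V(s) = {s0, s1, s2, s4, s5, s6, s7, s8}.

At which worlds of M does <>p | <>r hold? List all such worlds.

Let φ = <>p | <>r. Evaluate φ at each world:
  s0 (successors {s0, s1, s2, s4, s7}): φ is true.
  s1 (successors {s1, s2, s5, s6, s7, s9}): φ is true.
  s2 (successors {s2, s3, s6, s7, s8}): φ is true.
  s3 (successors {s0, s3, s4, s5, s6, s7, s8, s9}): φ is true.
  s4 (successors {s1, s2, s3, s4, s6, s8, s9}): φ is true.
  s5 (successors {s1, s5, s7, s8, s9}): φ is true.
  s6 (successors {s0, s1, s2, s3, s6, s7, s8, s9}): φ is true.
  s7 (successors {s0, s2, s3, s4, s5, s7, s8, s9}): φ is true.
  s8 (successors {s0, s5, s7, s8}): φ is true.
  s9 (successors {s0, s1, s3, s5, s6, s7, s9}): φ is true.
For instance, at s0:
  At s0: <>p is true, <>r is true, so <>p | <>r is true.
    At s0: <>p requires p at some successor in {s0, s1, s2, s4, s7}.
      p holds at s0, so <>p is true at s0.
    At s0: <>r requires r at some successor in {s0, s1, s2, s4, s7}.
      r holds at s0, so <>r is true at s0.
Satisfying worlds: {s0, s1, s2, s3, s4, s5, s6, s7, s8, s9}

s0, s1, s2, s3, s4, s5, s6, s7, s8, s9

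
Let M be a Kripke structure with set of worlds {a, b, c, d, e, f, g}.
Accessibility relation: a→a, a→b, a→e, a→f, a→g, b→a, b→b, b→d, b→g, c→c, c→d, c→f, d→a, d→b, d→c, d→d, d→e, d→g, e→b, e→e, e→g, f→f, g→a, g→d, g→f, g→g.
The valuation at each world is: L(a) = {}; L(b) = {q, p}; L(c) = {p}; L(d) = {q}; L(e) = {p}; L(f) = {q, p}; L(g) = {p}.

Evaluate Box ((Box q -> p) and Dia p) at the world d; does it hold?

At d: Box ((Box q -> p) and Dia p) requires (Box q -> p) and Dia p at every successor {a, b, c, d, e, g}.
  At a: (Box q -> p) and Dia p is true.
  At b: (Box q -> p) and Dia p is true.
  At c: (Box q -> p) and Dia p is true.
  At d: (Box q -> p) and Dia p is true.
  At e: (Box q -> p) and Dia p is true.
  At g: (Box q -> p) and Dia p is true.
So Box ((Box q -> p) and Dia p) is true at d.

Yes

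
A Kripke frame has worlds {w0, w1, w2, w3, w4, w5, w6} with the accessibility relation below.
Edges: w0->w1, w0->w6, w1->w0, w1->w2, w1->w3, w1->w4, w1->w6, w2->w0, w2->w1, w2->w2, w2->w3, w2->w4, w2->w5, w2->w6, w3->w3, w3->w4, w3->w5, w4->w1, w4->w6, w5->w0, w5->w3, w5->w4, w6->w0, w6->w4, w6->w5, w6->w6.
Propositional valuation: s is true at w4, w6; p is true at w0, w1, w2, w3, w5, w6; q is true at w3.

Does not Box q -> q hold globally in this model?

Let φ = not Box q -> q. Evaluate φ at each world:
  w0 (successors {w1, w6}): φ is false.
  w1 (successors {w0, w2, w3, w4, w6}): φ is false.
  w2 (successors {w0, w1, w2, w3, w4, w5, w6}): φ is false.
  w3 (successors {w3, w4, w5}): φ is true.
  w4 (successors {w1, w6}): φ is false.
  w5 (successors {w0, w3, w4}): φ is false.
  w6 (successors {w0, w4, w5, w6}): φ is false.
Detail at w0 (counterexample):
  At w0: not Box q is true, q is false, so not Box q -> q is false.
    At w0: Box q is false, so not Box q is true.
      At w0: Box q requires q at every successor {w1, w6}.
        q fails at w1, so Box q is false at w0.

No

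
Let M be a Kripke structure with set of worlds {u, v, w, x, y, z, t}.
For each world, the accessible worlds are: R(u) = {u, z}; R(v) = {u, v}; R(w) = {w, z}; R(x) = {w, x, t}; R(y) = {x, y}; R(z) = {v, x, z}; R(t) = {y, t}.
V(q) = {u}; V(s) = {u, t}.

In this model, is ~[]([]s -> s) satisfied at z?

At z: []([]s -> s) is true, so ~[]([]s -> s) is false.
  At z: []([]s -> s) requires []s -> s at every successor {v, x, z}.
      At v: []s is false, s is false, so []s -> s is true.
      At x: []s is false, s is false, so []s -> s is true.
      At z: []s is false, s is false, so []s -> s is true.
  So []([]s -> s) is true at z.

No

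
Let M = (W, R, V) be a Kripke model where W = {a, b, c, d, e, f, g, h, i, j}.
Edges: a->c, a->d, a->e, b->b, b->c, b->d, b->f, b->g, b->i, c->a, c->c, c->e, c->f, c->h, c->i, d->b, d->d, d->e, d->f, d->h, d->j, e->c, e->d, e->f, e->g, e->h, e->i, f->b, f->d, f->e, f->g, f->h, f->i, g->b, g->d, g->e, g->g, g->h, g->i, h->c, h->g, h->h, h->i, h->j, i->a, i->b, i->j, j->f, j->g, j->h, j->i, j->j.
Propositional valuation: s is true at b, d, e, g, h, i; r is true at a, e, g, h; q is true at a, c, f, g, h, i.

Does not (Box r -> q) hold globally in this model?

Let φ = not (Box r -> q). Evaluate φ at each world:
  a (successors {c, d, e}): φ is false.
  b (successors {b, c, d, f, g, i}): φ is false.
  c (successors {a, c, e, f, h, i}): φ is false.
  d (successors {b, d, e, f, h, j}): φ is false.
  e (successors {c, d, f, g, h, i}): φ is false.
  f (successors {b, d, e, g, h, i}): φ is false.
  g (successors {b, d, e, g, h, i}): φ is false.
  h (successors {c, g, h, i, j}): φ is false.
  i (successors {a, b, j}): φ is false.
  j (successors {f, g, h, i, j}): φ is false.
Detail at a (counterexample):
  At a: Box r -> q is true, so not (Box r -> q) is false.
    At a: Box r is false, q is true, so Box r -> q is true.
      At a: Box r requires r at every successor {c, d, e}.
        r fails at c, so Box r is false at a.

No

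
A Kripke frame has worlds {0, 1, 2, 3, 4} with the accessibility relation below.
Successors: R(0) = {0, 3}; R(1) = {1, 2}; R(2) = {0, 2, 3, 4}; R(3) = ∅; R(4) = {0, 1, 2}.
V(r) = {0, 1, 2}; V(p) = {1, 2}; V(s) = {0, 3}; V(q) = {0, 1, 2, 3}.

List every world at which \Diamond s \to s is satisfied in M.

0, 1, 3

Recall that \Diamond ψ holds at a world iff ψ holds at some accessible world.
Let φ = \Diamond s \to s. Evaluate φ at each world:
  0 (successors {0, 3}): φ is true.
  1 (successors {1, 2}): φ is true.
  2 (successors {0, 2, 3, 4}): φ is false.
  3 (successors ∅): φ is true.
  4 (successors {0, 1, 2}): φ is false.
For instance, at 1:
  At 1: \Diamond s is false, s is false, so \Diamond s \to s is true.
    At 1: \Diamond s requires s at some successor in {1, 2}.
      At 1: s is false.
      At 2: s is false.
    So \Diamond s is false at 1.
Satisfying worlds: {0, 1, 3}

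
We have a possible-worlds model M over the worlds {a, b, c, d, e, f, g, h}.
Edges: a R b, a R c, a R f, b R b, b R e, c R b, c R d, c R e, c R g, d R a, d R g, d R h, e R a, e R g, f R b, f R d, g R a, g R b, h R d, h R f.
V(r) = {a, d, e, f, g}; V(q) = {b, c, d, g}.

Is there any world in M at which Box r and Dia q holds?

Let φ = Box r and Dia q. Evaluate φ at each world:
  a (successors {b, c, f}): φ is false.
  b (successors {b, e}): φ is false.
  c (successors {b, d, e, g}): φ is false.
  d (successors {a, g, h}): φ is false.
  e (successors {a, g}): φ is true.
  f (successors {b, d}): φ is false.
  g (successors {a, b}): φ is false.
  h (successors {d, f}): φ is true.
Detail at e (witness):
  At e: Box r is true, Dia q is true, so Box r and Dia q is true.
    At e: Box r requires r at every successor {a, g}.
      At a: r is true.
      At g: r is true.
    So Box r is true at e.
    At e: Dia q requires q at some successor in {a, g}.
      q holds at g, so Dia q is true at e.

Yes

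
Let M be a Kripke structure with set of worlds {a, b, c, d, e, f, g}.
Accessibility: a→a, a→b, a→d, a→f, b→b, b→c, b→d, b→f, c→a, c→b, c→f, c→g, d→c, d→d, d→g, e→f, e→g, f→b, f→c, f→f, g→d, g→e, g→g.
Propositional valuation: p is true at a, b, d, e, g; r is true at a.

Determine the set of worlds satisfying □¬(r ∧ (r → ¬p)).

Recall that □ψ holds at a world iff ψ holds at every accessible world, and ◇ψ holds iff ψ holds at some accessible world.
Let φ = □¬(r ∧ (r → ¬p)). Evaluate φ at each world:
  a (successors {a, b, d, f}): φ is true.
  b (successors {b, c, d, f}): φ is true.
  c (successors {a, b, f, g}): φ is true.
  d (successors {c, d, g}): φ is true.
  e (successors {f, g}): φ is true.
  f (successors {b, c, f}): φ is true.
  g (successors {d, e, g}): φ is true.
For instance, at b:
  At b: □¬(r ∧ (r → ¬p)) requires ¬(r ∧ (r → ¬p)) at every successor {b, c, d, f}.
    At b: ¬(r ∧ (r → ¬p)) is true.
    At c: ¬(r ∧ (r → ¬p)) is true.
    At d: ¬(r ∧ (r → ¬p)) is true.
    At f: ¬(r ∧ (r → ¬p)) is true.
  So □¬(r ∧ (r → ¬p)) is true at b.
Satisfying worlds: {a, b, c, d, e, f, g}

a, b, c, d, e, f, g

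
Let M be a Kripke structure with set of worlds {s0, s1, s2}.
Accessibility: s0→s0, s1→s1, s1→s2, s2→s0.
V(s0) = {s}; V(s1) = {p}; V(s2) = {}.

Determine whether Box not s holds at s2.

At s2: Box not s requires not s at every successor {s0}.
  not s fails at s0, so Box not s is false at s2.

No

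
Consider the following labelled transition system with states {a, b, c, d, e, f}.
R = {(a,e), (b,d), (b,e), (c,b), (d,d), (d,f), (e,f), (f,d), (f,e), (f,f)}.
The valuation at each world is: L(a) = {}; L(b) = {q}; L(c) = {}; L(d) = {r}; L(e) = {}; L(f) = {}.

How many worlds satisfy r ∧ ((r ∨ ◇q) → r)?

Let φ = r ∧ ((r ∨ ◇q) → r). Evaluate φ at each world:
  a (successors {e}): φ is false.
  b (successors {d, e}): φ is false.
  c (successors {b}): φ is false.
  d (successors {d, f}): φ is true.
  e (successors {f}): φ is false.
  f (successors {d, e, f}): φ is false.
For instance, at a:
  At a: r is false, (r ∨ ◇q) → r is true, so r ∧ ((r ∨ ◇q) → r) is false.
    At a: r ∨ ◇q is false, r is false, so (r ∨ ◇q) → r is true.
      At a: r is false, ◇q is false, so r ∨ ◇q is false.
Satisfying worlds: {d}

1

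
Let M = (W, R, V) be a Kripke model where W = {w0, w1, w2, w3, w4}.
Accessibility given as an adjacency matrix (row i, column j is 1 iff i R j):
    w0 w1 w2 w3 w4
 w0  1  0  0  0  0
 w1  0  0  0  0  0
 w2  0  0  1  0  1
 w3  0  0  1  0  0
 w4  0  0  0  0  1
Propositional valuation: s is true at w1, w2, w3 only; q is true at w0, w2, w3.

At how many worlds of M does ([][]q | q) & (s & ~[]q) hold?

Let φ = ([][]q | q) & (s & ~[]q). Evaluate φ at each world:
  w0 (successors {w0}): φ is false.
  w1 (successors ∅): φ is false.
  w2 (successors {w2, w4}): φ is true.
  w3 (successors {w2}): φ is false.
  w4 (successors {w4}): φ is false.
For instance, at w2:
  At w2: [][]q | q is true, s & ~[]q is true, so ([][]q | q) & (s & ~[]q) is true.
    At w2: [][]q is false, q is true, so [][]q | q is true.
      At w2: [][]q requires []q at every successor {w2, w4}.
        []q fails at w2, so [][]q is false at w2.
    At w2: s is true, ~[]q is true, so s & ~[]q is true.
      At w2: []q is false, so ~[]q is true.
Satisfying worlds: {w2}

1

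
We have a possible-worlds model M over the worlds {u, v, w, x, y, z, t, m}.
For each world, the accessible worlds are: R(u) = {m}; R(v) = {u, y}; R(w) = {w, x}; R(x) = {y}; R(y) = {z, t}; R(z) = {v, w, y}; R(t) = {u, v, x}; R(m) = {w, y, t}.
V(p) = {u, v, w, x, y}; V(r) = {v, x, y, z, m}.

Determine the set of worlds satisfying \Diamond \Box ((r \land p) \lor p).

w, y, z, t, m

Recall that \Box ψ holds at a world iff ψ holds at every accessible world, and \Diamond ψ holds iff ψ holds at some accessible world.
Let φ = \Diamond \Box ((r \land p) \lor p). Evaluate φ at each world:
  u (successors {m}): φ is false.
  v (successors {u, y}): φ is false.
  w (successors {w, x}): φ is true.
  x (successors {y}): φ is false.
  y (successors {z, t}): φ is true.
  z (successors {v, w, y}): φ is true.
  t (successors {u, v, x}): φ is true.
  m (successors {w, y, t}): φ is true.
For instance, at x:
  At x: \Diamond \Box ((r \land p) \lor p) requires \Box ((r \land p) \lor p) at some successor in {y}.
    At y: \Box ((r \land p) \lor p) is false.
  So \Diamond \Box ((r \land p) \lor p) is false at x.
Satisfying worlds: {w, y, z, t, m}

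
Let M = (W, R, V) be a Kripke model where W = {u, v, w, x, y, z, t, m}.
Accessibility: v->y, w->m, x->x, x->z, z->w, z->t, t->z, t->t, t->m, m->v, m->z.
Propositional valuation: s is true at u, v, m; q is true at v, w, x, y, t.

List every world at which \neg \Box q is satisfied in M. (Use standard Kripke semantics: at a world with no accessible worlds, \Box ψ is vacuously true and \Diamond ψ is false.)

w, x, t, m

Recall that \Box ψ holds at a world iff ψ holds at every accessible world, and \Diamond ψ holds iff ψ holds at some accessible world.
Let φ = \neg \Box q. Evaluate φ at each world:
  u (successors ∅): φ is false.
  v (successors {y}): φ is false.
  w (successors {m}): φ is true.
  x (successors {x, z}): φ is true.
  y (successors ∅): φ is false.
  z (successors {w, t}): φ is false.
  t (successors {z, t, m}): φ is true.
  m (successors {v, z}): φ is true.
For instance, at v:
  At v: \Box q is true, so \neg \Box q is false.
    At v: \Box q requires q at every successor {y}.
      At y: q is true.
    So \Box q is true at v.
Satisfying worlds: {w, x, t, m}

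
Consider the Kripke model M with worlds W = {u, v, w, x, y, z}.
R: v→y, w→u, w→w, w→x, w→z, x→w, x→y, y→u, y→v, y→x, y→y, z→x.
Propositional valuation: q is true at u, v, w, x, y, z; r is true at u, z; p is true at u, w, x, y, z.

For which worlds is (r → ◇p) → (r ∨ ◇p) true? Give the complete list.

u, v, w, x, y, z

Let φ = (r → ◇p) → (r ∨ ◇p). Evaluate φ at each world:
  u (successors ∅): φ is true.
  v (successors {y}): φ is true.
  w (successors {u, w, x, z}): φ is true.
  x (successors {w, y}): φ is true.
  y (successors {u, v, x, y}): φ is true.
  z (successors {x}): φ is true.
For instance, at v:
  At v: r → ◇p is true, r ∨ ◇p is true, so (r → ◇p) → (r ∨ ◇p) is true.
    At v: r is false, ◇p is true, so r → ◇p is true.
      At v: ◇p requires p at some successor in {y}.
        p holds at y, so ◇p is true at v.
    At v: r is false, ◇p is true, so r ∨ ◇p is true.
      At v: ◇p requires p at some successor in {y}.
        p holds at y, so ◇p is true at v.
Satisfying worlds: {u, v, w, x, y, z}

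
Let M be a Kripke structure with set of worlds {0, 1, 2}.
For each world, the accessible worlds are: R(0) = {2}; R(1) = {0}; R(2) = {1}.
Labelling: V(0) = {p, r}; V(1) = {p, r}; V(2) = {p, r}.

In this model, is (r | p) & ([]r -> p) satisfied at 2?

Yes

At 2: r | p is true, []r -> p is true, so (r | p) & ([]r -> p) is true.
  At 2: []r is true, p is true, so []r -> p is true.
    At 2: []r requires r at every successor {1}.
      At 1: r is true.
    So []r is true at 2.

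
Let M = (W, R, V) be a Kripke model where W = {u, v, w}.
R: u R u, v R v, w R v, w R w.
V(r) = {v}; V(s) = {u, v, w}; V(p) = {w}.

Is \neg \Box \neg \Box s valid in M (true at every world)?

Yes

Let φ = \neg \Box \neg \Box s. Evaluate φ at each world:
  u (successors {u}): φ is true.
  v (successors {v}): φ is true.
  w (successors {v, w}): φ is true.
For instance, at u:
  At u: \Box \neg \Box s is false, so \neg \Box \neg \Box s is true.
    At u: \Box \neg \Box s requires \neg \Box s at every successor {u}.
      \neg \Box s fails at u, so \Box \neg \Box s is false at u.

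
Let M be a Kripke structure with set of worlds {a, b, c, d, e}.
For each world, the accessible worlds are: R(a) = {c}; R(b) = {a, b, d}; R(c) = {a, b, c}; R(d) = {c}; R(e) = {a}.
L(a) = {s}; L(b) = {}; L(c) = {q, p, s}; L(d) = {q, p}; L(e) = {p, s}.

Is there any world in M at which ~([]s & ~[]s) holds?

Yes

Let φ = ~([]s & ~[]s). Evaluate φ at each world:
  a (successors {c}): φ is true.
  b (successors {a, b, d}): φ is true.
  c (successors {a, b, c}): φ is true.
  d (successors {c}): φ is true.
  e (successors {a}): φ is true.
Detail at a (witness):
  At a: []s & ~[]s is false, so ~([]s & ~[]s) is true.
    At a: []s is true, ~[]s is false, so []s & ~[]s is false.
      At a: []s requires s at every successor {c}.
        At c: s is true.
      So []s is true at a.
      At a: []s is true, so ~[]s is false.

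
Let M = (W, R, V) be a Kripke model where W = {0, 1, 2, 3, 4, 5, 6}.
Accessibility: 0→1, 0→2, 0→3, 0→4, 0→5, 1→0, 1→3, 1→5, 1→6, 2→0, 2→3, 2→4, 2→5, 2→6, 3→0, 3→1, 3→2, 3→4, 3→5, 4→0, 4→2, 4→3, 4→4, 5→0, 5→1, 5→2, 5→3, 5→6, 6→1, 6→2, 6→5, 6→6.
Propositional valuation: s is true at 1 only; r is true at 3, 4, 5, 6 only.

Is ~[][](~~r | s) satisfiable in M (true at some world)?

Let φ = ~[][](~~r | s). Evaluate φ at each world:
  0 (successors {1, 2, 3, 4, 5}): φ is true.
  1 (successors {0, 3, 5, 6}): φ is true.
  2 (successors {0, 3, 4, 5, 6}): φ is true.
  3 (successors {0, 1, 2, 4, 5}): φ is true.
  4 (successors {0, 2, 3, 4}): φ is true.
  5 (successors {0, 1, 2, 3, 6}): φ is true.
  6 (successors {1, 2, 5, 6}): φ is true.
Detail at 0 (witness):
  At 0: [][](~~r | s) is false, so ~[][](~~r | s) is true.
    At 0: [][](~~r | s) requires [](~~r | s) at every successor {1, 2, 3, 4, 5}.
      [](~~r | s) fails at 1, so [][](~~r | s) is false at 0.

Yes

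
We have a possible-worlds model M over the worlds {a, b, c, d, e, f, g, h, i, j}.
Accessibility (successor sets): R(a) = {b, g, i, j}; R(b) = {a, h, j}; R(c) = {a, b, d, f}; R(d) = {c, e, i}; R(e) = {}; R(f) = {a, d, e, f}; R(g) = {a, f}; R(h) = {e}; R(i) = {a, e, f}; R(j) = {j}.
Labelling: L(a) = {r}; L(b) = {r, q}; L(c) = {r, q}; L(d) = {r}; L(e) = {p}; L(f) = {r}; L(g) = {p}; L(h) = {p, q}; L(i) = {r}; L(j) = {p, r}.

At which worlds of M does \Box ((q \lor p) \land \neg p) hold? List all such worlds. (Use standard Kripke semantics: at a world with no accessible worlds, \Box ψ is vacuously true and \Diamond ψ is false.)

Recall that \Box ψ holds at a world iff ψ holds at every accessible world, and \Diamond ψ holds iff ψ holds at some accessible world.
Let φ = \Box ((q \lor p) \land \neg p). Evaluate φ at each world:
  a (successors {b, g, i, j}): φ is false.
  b (successors {a, h, j}): φ is false.
  c (successors {a, b, d, f}): φ is false.
  d (successors {c, e, i}): φ is false.
  e (successors ∅): φ is true.
  f (successors {a, d, e, f}): φ is false.
  g (successors {a, f}): φ is false.
  h (successors {e}): φ is false.
  i (successors {a, e, f}): φ is false.
  j (successors {j}): φ is false.
For instance, at a:
  At a: \Box ((q \lor p) \land \neg p) requires (q \lor p) \land \neg p at every successor {b, g, i, j}.
    (q \lor p) \land \neg p fails at g, so \Box ((q \lor p) \land \neg p) is false at a.
Satisfying worlds: {e}

e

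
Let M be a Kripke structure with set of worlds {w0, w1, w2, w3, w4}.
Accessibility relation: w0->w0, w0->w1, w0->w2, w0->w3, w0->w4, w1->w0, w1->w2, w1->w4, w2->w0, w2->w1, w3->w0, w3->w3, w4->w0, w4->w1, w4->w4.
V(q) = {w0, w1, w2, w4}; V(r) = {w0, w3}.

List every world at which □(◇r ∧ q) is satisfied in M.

w1, w2, w4

Let φ = □(◇r ∧ q). Evaluate φ at each world:
  w0 (successors {w0, w1, w2, w3, w4}): φ is false.
  w1 (successors {w0, w2, w4}): φ is true.
  w2 (successors {w0, w1}): φ is true.
  w3 (successors {w0, w3}): φ is false.
  w4 (successors {w0, w1, w4}): φ is true.
For instance, at w1:
  At w1: □(◇r ∧ q) requires ◇r ∧ q at every successor {w0, w2, w4}.
      At w0: ◇r is true, q is true, so ◇r ∧ q is true.
      At w2: ◇r is true, q is true, so ◇r ∧ q is true.
      At w4: ◇r is true, q is true, so ◇r ∧ q is true.
  So □(◇r ∧ q) is true at w1.
Satisfying worlds: {w1, w2, w4}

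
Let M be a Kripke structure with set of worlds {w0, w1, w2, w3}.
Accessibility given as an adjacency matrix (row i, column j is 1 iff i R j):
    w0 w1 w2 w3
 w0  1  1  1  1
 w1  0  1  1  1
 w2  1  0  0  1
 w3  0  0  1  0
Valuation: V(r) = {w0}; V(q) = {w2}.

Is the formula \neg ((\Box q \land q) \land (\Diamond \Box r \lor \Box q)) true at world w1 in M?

Yes

At w1: (\Box q \land q) \land (\Diamond \Box r \lor \Box q) is false, so \neg ((\Box q \land q) \land (\Diamond \Box r \lor \Box q)) is true.
  At w1: \Box q \land q is false, \Diamond \Box r \lor \Box q is false, so (\Box q \land q) \land (\Diamond \Box r \lor \Box q) is false.
    At w1: \Box q is false, q is false, so \Box q \land q is false.
      At w1: \Box q requires q at every successor {w1, w2, w3}.
        q fails at w1, so \Box q is false at w1.
    At w1: \Diamond \Box r is false, \Box q is false, so \Diamond \Box r \lor \Box q is false.
      At w1: \Diamond \Box r requires \Box r at some successor in {w1, w2, w3}.
        At w1: \Box r is false.
        At w2: \Box r is false.
        At w3: \Box r is false.
      So \Diamond \Box r is false at w1.
      At w1: \Box q requires q at every successor {w1, w2, w3}.
        q fails at w1, so \Box q is false at w1.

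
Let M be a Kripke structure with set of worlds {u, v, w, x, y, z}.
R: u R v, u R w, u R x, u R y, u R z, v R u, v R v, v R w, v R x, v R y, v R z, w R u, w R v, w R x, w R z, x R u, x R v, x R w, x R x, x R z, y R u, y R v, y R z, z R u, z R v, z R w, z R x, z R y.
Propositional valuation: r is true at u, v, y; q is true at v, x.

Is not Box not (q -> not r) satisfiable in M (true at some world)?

Yes

Let φ = not Box not (q -> not r). Evaluate φ at each world:
  u (successors {v, w, x, y, z}): φ is true.
  v (successors {u, v, w, x, y, z}): φ is true.
  w (successors {u, v, x, z}): φ is true.
  x (successors {u, v, w, x, z}): φ is true.
  y (successors {u, v, z}): φ is true.
  z (successors {u, v, w, x, y}): φ is true.
Detail at u (witness):
  At u: Box not (q -> not r) is false, so not Box not (q -> not r) is true.
    At u: Box not (q -> not r) requires not (q -> not r) at every successor {v, w, x, y, z}.
      not (q -> not r) fails at w, so Box not (q -> not r) is false at u.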